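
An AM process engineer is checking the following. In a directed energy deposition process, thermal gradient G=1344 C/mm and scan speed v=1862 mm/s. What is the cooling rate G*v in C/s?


CR = 1344 * 1862 = 2502528 C/s


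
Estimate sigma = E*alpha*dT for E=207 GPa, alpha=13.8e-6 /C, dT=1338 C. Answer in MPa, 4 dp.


sigma = 207*1000 * 13.8e-6 * 1338 = 3822.1308 MPa


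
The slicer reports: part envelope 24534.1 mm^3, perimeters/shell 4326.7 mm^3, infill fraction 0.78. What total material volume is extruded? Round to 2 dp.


V_infill = (24534.1 - 4326.7) * 0.78 = 15761.77
V_total = 4326.7 + 15761.77 = 20088.47 mm^3


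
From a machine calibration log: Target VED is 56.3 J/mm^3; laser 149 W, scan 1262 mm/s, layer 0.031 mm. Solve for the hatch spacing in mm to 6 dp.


h = 149 / (56.3*1262*0.031) = 0.067648 mm


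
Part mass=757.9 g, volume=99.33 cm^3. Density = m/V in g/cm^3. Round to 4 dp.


rho = 757.9 / 99.33 = 7.6301 g/cm^3


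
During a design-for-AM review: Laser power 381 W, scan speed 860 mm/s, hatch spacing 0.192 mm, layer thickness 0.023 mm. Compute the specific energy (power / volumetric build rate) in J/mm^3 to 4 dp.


Build rate = 860 * 0.192 * 0.023 = 3.79776 mm^3/s
SE = 381 / 3.79776 = 100.3223 J/mm^3


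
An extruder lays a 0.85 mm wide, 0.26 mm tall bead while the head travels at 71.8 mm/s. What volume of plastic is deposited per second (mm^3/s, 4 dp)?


Rate = 0.85 * 0.26 * 71.8 = 15.8678 mm^3/s


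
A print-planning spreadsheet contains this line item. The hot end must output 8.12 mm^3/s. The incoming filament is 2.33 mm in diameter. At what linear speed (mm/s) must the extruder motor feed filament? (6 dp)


A = pi*(2.33/2)^2 = 4.263848
v = 8.12 / 4.263848 = 1.904383 mm/s


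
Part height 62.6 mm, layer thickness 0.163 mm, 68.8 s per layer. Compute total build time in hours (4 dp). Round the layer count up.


Layers = ceil(62.6/0.163) = 385
t = 385 * 68.8 / 3600 = 7.3578 hrs


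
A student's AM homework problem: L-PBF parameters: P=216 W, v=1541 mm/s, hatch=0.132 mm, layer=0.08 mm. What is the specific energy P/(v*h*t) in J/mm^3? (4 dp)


Build rate = 1541 * 0.132 * 0.08 = 16.27296 mm^3/s
SE = 216 / 16.27296 = 13.2736 J/mm^3


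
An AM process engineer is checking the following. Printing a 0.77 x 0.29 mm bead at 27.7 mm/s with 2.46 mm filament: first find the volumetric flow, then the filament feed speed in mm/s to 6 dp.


Q = 0.77 * 0.29 * 27.7 = 6.18541 mm^3/s
A_fil = pi*(2.46/2)^2 = 4.75291553 mm^2
v_feed = 6.18541 / 4.75291553 = 1.301393 mm/s


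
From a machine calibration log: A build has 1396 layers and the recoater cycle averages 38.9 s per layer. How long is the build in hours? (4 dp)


t = 1396 * 38.9 / 3600 = 15.0846 hrs


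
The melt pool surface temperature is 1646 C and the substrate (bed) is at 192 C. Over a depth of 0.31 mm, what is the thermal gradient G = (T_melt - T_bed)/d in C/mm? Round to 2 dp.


G = (1646-192)/0.31 = 4690.32 C/mm


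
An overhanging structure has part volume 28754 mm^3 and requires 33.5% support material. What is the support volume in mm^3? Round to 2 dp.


V_support = 28754 * 0.335 = 9632.59 mm^3


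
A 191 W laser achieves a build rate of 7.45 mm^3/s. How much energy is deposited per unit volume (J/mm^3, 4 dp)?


SE = 191 / 7.45 = 25.6376 J/mm^3


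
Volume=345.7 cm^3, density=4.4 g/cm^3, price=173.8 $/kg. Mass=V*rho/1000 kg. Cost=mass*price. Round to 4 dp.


Mass = 345.7*4.4/1000 = 1.52108 kg
Cost = 1.52108 * 173.8 = 264.3637 $


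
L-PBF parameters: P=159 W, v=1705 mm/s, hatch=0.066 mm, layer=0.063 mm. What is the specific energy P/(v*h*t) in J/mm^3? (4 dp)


Build rate = 1705 * 0.066 * 0.063 = 7.08939 mm^3/s
SE = 159 / 7.08939 = 22.4279 J/mm^3


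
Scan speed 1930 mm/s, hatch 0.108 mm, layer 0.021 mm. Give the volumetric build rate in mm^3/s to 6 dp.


Rate = 1930 * 0.108 * 0.021 = 4.37724 mm^3/s


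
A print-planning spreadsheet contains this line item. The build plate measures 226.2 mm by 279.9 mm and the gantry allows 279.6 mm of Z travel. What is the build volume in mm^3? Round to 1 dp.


V = 226.2 * 279.9 * 279.6 = 17702421.0 mm^3


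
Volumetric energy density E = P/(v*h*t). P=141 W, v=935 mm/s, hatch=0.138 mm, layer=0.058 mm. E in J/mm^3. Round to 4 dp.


E = 141 / (935*0.138*0.058) = 18.8408 J/mm^3


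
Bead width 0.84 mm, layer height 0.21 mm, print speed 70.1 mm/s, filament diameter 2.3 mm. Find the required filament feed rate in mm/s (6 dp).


Q = 0.84 * 0.21 * 70.1 = 12.36564 mm^3/s
A_fil = pi*(2.3/2)^2 = 4.15475628 mm^2
v_feed = 12.36564 / 4.15475628 = 2.976261 mm/s


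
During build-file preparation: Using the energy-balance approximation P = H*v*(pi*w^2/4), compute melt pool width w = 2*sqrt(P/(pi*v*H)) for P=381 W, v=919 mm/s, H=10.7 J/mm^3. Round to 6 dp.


w = 2*sqrt(381/(pi*919*10.7)) = 0.22211 mm


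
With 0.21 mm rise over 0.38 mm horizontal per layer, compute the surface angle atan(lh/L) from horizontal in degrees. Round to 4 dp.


angle = atan(0.21/0.38) = 28.9264 degrees


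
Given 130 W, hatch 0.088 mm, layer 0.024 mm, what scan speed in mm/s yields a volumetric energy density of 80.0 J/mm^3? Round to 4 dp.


v = 130 / (80.0*0.088*0.024) = 769.4129 mm/s


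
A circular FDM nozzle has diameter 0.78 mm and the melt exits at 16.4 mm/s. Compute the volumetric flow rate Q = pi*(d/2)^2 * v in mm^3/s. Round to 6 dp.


A = pi*(0.78/2)^2 = 0.47783624 mm^2
Q = 0.47783624 * 16.4 = 7.836514 mm^3/s


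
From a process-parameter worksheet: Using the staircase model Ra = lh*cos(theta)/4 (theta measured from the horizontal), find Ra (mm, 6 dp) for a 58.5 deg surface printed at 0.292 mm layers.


Ra = 0.292 * cos(58.5) / 4 = 0.038142 mm


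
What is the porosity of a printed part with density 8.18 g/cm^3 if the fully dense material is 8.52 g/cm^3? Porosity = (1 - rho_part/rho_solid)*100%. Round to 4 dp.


Porosity = (1-8.18/8.52)*100 = 3.9906 %


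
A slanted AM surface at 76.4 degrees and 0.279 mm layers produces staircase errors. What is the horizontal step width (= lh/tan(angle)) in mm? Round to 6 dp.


step = 0.279 / tan(76.4) = 0.067497 mm


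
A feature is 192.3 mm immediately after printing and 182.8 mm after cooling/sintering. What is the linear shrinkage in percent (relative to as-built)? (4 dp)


Shrinkage = ((192.3-182.8)/192.3)*100 = 4.9402 %


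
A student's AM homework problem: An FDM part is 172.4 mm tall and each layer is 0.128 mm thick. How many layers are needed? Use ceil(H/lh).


Layers = ceil(172.4/0.128) = 1347


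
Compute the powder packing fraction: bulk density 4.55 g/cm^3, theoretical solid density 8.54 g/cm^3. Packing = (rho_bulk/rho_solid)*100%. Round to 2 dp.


Packing = (4.55/8.54)*100 = 53.28 %


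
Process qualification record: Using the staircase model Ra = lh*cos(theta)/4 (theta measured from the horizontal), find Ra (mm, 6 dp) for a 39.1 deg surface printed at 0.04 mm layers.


Ra = 0.04 * cos(39.1) / 4 = 0.00776 mm


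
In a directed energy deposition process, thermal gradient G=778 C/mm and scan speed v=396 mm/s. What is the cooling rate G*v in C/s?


CR = 778 * 396 = 308088 C/s


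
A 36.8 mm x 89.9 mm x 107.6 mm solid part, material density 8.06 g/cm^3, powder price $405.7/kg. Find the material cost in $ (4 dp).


V = 36.8 * 89.9 * 107.6 = 355975.232 mm^3 = 355.975232 cm^3
Mass = 355.975232 * 8.06 / 1000 = 2.86916037 kg
Cost = 2.86916037 * 405.7 = 1164.0184 $


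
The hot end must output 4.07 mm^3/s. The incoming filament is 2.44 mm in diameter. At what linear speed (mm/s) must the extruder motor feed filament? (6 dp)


A = pi*(2.44/2)^2 = 4.675947
v = 4.07 / 4.675947 = 0.870412 mm/s


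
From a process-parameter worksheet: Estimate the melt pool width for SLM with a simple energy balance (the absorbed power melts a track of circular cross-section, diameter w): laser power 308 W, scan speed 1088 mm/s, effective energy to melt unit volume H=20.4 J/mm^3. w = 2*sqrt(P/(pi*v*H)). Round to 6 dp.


w = 2*sqrt(308/(pi*1088*20.4)) = 0.132923 mm


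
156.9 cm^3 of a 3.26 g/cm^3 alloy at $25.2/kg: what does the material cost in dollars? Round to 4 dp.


Mass = 156.9*3.26/1000 = 0.511494 kg
Cost = 0.511494 * 25.2 = 12.8896 $


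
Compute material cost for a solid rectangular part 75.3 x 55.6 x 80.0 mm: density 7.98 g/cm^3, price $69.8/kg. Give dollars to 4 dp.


V = 75.3 * 55.6 * 80.0 = 334934.4 mm^3 = 334.9344 cm^3
Mass = 334.9344 * 7.98 / 1000 = 2.67277651 kg
Cost = 2.67277651 * 69.8 = 186.5598 $


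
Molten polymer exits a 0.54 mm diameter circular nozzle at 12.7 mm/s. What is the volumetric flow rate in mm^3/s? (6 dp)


A = pi*(0.54/2)^2 = 0.2290221 mm^2
Q = 0.2290221 * 12.7 = 2.908581 mm^3/s


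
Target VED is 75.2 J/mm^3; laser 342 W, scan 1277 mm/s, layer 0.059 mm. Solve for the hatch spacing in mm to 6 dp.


h = 342 / (75.2*1277*0.059) = 0.060362 mm


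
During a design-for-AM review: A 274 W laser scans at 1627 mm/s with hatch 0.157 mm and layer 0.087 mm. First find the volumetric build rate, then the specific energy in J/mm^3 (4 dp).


Build rate = 1627 * 0.157 * 0.087 = 22.223193 mm^3/s
SE = 274 / 22.223193 = 12.3295 J/mm^3


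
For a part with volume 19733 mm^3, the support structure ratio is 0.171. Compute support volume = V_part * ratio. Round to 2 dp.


V_support = 19733 * 0.171 = 3374.34 mm^3


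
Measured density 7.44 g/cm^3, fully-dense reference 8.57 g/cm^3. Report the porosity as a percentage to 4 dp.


Porosity = (1-7.44/8.57)*100 = 13.1855 %


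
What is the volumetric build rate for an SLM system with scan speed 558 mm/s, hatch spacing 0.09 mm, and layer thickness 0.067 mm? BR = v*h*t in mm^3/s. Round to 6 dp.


Rate = 558 * 0.09 * 0.067 = 3.36474 mm^3/s


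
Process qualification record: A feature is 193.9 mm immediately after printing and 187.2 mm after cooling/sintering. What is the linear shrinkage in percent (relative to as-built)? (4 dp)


Shrinkage = ((193.9-187.2)/193.9)*100 = 3.4554 %


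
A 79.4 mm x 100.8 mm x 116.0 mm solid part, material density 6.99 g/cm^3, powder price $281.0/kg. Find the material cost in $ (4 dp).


V = 79.4 * 100.8 * 116.0 = 928408.32 mm^3 = 928.40832 cm^3
Mass = 928.40832 * 6.99 / 1000 = 6.48957416 kg
Cost = 6.48957416 * 281.0 = 1823.5703 $


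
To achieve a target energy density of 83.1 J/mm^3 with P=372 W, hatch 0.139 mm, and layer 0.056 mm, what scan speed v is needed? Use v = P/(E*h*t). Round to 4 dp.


v = 372 / (83.1*0.139*0.056) = 575.0943 mm/s


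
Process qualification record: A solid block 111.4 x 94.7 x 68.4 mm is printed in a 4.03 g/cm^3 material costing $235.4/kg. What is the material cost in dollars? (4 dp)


V = 111.4 * 94.7 * 68.4 = 721591.272 mm^3 = 721.591272 cm^3
Mass = 721.591272 * 4.03 / 1000 = 2.90801283 kg
Cost = 2.90801283 * 235.4 = 684.5462 $


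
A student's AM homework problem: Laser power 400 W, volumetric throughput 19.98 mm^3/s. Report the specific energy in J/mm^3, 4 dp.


SE = 400 / 19.98 = 20.02 J/mm^3


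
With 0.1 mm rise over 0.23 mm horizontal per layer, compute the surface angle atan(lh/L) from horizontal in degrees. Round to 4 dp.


angle = atan(0.1/0.23) = 23.4986 degrees


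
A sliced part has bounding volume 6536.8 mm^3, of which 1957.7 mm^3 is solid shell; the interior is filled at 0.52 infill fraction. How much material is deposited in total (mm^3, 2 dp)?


V_infill = (6536.8 - 1957.7) * 0.52 = 2381.13
V_total = 1957.7 + 2381.13 = 4338.83 mm^3


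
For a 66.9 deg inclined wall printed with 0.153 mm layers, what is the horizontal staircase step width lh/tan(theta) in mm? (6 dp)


step = 0.153 / tan(66.9) = 0.06526 mm


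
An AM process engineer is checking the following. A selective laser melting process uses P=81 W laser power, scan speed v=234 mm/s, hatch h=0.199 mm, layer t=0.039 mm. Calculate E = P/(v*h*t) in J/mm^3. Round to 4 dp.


E = 81 / (234*0.199*0.039) = 44.6017 J/mm^3


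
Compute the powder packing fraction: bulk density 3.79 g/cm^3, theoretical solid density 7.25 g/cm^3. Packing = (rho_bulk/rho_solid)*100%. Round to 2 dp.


Packing = (3.79/7.25)*100 = 52.28 %


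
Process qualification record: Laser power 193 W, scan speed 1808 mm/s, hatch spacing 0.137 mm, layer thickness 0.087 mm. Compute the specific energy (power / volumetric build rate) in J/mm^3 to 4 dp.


Build rate = 1808 * 0.137 * 0.087 = 21.549552 mm^3/s
SE = 193 / 21.549552 = 8.9561 J/mm^3


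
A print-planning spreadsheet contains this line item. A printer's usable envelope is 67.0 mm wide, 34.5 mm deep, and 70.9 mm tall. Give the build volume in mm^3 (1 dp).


V = 67.0 * 34.5 * 70.9 = 163885.4 mm^3


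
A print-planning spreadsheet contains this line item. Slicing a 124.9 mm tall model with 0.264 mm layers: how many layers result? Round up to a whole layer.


Layers = ceil(124.9/0.264) = 474


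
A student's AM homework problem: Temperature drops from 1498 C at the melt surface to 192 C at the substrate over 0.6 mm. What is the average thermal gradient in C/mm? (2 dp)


G = (1498-192)/0.6 = 2176.67 C/mm


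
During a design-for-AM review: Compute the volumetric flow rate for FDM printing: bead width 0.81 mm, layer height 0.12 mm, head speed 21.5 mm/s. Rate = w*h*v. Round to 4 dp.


Rate = 0.81 * 0.12 * 21.5 = 2.0898 mm^3/s


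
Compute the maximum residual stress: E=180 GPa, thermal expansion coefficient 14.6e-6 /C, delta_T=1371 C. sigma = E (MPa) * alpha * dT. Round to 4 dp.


sigma = 180*1000 * 14.6e-6 * 1371 = 3602.988 MPa


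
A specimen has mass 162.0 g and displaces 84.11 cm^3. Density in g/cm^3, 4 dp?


rho = 162.0 / 84.11 = 1.926 g/cm^3


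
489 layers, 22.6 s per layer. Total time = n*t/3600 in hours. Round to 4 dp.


t = 489 * 22.6 / 3600 = 3.0698 hrs


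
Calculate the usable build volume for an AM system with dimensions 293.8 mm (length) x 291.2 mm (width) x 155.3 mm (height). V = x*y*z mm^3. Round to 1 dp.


V = 293.8 * 291.2 * 155.3 = 13286623.2 mm^3


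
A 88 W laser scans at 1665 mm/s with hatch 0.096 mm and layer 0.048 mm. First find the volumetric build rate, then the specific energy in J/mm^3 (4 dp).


Build rate = 1665 * 0.096 * 0.048 = 7.67232 mm^3/s
SE = 88 / 7.67232 = 11.4698 J/mm^3


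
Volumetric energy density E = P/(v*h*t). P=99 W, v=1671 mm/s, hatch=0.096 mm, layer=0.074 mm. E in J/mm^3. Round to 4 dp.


E = 99 / (1671*0.096*0.074) = 8.3398 J/mm^3


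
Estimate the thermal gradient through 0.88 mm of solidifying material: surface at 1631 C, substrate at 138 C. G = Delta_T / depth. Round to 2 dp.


G = (1631-138)/0.88 = 1696.59 C/mm


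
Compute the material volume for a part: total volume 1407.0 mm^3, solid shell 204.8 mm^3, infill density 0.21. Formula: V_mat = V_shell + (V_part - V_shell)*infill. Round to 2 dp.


V_infill = (1407.0 - 204.8) * 0.21 = 252.46
V_total = 204.8 + 252.46 = 457.26 mm^3


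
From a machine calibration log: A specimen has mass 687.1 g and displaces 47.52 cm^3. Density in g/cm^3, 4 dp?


rho = 687.1 / 47.52 = 14.4592 g/cm^3


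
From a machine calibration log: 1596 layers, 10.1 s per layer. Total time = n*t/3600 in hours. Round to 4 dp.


t = 1596 * 10.1 / 3600 = 4.4777 hrs


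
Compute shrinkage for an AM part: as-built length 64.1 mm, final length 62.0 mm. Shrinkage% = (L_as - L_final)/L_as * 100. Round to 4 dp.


Shrinkage = ((64.1-62.0)/64.1)*100 = 3.2761 %


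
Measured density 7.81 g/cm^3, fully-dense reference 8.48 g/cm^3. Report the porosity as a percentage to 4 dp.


Porosity = (1-7.81/8.48)*100 = 7.9009 %


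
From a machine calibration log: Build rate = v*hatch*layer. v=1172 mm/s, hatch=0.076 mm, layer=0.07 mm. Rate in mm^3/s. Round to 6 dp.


Rate = 1172 * 0.076 * 0.07 = 6.23504 mm^3/s


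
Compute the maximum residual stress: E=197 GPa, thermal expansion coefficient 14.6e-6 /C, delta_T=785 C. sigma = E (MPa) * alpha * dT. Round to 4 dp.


sigma = 197*1000 * 14.6e-6 * 785 = 2257.817 MPa


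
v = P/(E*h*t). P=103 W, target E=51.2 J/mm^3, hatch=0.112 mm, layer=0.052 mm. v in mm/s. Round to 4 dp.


v = 103 / (51.2*0.112*0.052) = 345.4187 mm/s


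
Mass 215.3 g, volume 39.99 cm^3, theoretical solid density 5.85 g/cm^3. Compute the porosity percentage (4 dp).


rho_part = 215.3 / 39.99 = 5.38384596 g/cm^3
Porosity = (1 - 5.38384596/5.85)*100 = 7.9684 %


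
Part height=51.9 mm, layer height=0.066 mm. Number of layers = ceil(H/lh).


Layers = ceil(51.9/0.066) = 787


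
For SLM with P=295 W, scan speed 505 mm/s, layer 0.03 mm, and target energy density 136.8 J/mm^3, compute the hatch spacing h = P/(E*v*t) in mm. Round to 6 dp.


h = 295 / (136.8*505*0.03) = 0.142339 mm


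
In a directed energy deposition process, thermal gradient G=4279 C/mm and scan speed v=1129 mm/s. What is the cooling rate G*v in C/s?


CR = 4279 * 1129 = 4830991 C/s


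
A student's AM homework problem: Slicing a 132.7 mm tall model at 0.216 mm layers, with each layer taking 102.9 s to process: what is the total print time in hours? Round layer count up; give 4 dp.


Layers = ceil(132.7/0.216) = 615
t = 615 * 102.9 / 3600 = 17.5788 hrs


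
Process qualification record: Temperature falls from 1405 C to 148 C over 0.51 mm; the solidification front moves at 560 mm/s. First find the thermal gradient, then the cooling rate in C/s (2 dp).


G = (1405-148)/0.51 = 2464.70588235 C/mm
CR = 2464.70588235 * 560 = 1380235.29 C/s


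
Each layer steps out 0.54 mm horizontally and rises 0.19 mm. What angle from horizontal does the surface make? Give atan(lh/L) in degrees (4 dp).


angle = atan(0.19/0.54) = 19.3845 degrees


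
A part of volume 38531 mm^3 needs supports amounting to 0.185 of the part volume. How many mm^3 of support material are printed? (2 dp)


V_support = 38531 * 0.185 = 7128.24 mm^3


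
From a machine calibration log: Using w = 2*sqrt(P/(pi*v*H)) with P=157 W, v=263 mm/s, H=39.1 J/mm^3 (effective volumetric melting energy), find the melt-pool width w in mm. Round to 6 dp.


w = 2*sqrt(157/(pi*263*39.1)) = 0.139424 mm


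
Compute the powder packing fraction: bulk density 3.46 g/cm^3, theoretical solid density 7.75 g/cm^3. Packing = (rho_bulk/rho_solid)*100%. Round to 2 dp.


Packing = (3.46/7.75)*100 = 44.65 %


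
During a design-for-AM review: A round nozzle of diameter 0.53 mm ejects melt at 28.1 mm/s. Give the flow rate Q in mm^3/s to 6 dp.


A = pi*(0.53/2)^2 = 0.22061834 mm^2
Q = 0.22061834 * 28.1 = 6.199375 mm^3/s


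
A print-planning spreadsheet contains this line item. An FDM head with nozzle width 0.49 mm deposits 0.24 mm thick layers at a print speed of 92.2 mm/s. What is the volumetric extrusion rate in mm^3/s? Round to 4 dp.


Rate = 0.49 * 0.24 * 92.2 = 10.8427 mm^3/s


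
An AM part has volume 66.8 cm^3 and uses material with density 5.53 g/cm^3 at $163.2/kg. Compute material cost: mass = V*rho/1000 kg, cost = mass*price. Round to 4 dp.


Mass = 66.8*5.53/1000 = 0.369404 kg
Cost = 0.369404 * 163.2 = 60.2867 $


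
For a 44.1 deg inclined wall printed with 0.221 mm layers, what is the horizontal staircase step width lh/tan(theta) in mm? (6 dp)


step = 0.221 / tan(44.1) = 0.228054 mm


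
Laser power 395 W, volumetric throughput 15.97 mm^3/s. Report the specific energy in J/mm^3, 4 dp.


SE = 395 / 15.97 = 24.7339 J/mm^3


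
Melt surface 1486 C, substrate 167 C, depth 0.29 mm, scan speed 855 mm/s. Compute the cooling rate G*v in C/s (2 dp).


G = (1486-167)/0.29 = 4548.27586207 C/mm
CR = 4548.27586207 * 855 = 3888775.86 C/s


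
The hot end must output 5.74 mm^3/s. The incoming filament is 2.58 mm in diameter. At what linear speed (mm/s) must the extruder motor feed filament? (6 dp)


A = pi*(2.58/2)^2 = 5.227924
v = 5.74 / 5.227924 = 1.09795 mm/s


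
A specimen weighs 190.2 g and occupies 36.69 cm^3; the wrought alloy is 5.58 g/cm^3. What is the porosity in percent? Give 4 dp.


rho_part = 190.2 / 36.69 = 5.18397383 g/cm^3
Porosity = (1 - 5.18397383/5.58)*100 = 7.0972 %


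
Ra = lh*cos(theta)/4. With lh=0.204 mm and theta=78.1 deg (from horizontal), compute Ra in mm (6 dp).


Ra = 0.204 * cos(78.1) / 4 = 0.010516 mm


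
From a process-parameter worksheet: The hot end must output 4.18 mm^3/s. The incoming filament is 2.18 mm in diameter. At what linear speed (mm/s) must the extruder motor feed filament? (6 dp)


A = pi*(2.18/2)^2 = 3.732526
v = 4.18 / 3.732526 = 1.119885 mm/s


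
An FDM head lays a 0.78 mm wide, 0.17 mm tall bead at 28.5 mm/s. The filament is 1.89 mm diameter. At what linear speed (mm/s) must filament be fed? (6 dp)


Q = 0.78 * 0.17 * 28.5 = 3.7791 mm^3/s
A_fil = pi*(1.89/2)^2 = 2.80552078 mm^2
v_feed = 3.7791 / 2.80552078 = 1.347023 mm/s


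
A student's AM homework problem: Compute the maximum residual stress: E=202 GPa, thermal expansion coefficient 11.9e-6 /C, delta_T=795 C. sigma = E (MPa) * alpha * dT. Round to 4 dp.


sigma = 202*1000 * 11.9e-6 * 795 = 1911.021 MPa


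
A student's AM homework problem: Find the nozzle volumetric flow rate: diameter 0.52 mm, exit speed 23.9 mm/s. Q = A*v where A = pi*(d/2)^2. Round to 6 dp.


A = pi*(0.52/2)^2 = 0.21237166 mm^2
Q = 0.21237166 * 23.9 = 5.075683 mm^3/s


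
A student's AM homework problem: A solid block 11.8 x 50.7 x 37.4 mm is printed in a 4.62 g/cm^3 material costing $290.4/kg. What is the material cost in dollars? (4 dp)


V = 11.8 * 50.7 * 37.4 = 22374.924 mm^3 = 22.374924 cm^3
Mass = 22.374924 * 4.62 / 1000 = 0.10337215 kg
Cost = 0.10337215 * 290.4 = 30.0193 $


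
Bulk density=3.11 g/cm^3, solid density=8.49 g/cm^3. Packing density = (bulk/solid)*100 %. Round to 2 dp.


Packing = (3.11/8.49)*100 = 36.63 %


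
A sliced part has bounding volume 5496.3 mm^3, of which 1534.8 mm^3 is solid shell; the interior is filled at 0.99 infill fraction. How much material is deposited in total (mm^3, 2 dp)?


V_infill = (5496.3 - 1534.8) * 0.99 = 3921.89
V_total = 1534.8 + 3921.89 = 5456.69 mm^3


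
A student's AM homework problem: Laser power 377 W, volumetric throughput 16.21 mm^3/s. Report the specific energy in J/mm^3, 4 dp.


SE = 377 / 16.21 = 23.2572 J/mm^3


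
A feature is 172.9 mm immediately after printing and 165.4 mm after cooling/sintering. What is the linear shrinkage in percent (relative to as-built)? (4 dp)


Shrinkage = ((172.9-165.4)/172.9)*100 = 4.3378 %


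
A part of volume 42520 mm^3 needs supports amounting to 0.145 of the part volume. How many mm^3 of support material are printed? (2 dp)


V_support = 42520 * 0.145 = 6165.4 mm^3


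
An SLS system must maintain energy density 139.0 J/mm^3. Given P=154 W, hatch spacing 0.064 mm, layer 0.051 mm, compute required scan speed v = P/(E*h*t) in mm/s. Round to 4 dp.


v = 154 / (139.0*0.064*0.051) = 339.4343 mm/s


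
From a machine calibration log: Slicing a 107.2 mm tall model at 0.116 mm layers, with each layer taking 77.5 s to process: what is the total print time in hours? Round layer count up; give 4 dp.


Layers = ceil(107.2/0.116) = 925
t = 925 * 77.5 / 3600 = 19.9132 hrs


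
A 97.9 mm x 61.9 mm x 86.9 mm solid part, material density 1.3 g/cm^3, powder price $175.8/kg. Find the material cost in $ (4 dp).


V = 97.9 * 61.9 * 86.9 = 526614.869 mm^3 = 526.614869 cm^3
Mass = 526.614869 * 1.3 / 1000 = 0.68459933 kg
Cost = 0.68459933 * 175.8 = 120.3526 $


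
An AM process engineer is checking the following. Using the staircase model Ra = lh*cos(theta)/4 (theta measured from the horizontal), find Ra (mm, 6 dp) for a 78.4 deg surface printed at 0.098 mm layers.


Ra = 0.098 * cos(78.4) / 4 = 0.004926 mm


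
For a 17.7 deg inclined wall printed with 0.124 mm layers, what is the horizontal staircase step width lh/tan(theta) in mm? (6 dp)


step = 0.124 / tan(17.7) = 0.388543 mm


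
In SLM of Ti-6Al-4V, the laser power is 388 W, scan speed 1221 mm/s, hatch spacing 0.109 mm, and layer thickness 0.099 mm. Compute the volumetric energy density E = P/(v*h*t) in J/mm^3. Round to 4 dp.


E = 388 / (1221*0.109*0.099) = 29.4479 J/mm^3


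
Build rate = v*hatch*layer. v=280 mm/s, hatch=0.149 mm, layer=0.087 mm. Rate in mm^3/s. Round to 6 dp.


Rate = 280 * 0.149 * 0.087 = 3.62964 mm^3/s


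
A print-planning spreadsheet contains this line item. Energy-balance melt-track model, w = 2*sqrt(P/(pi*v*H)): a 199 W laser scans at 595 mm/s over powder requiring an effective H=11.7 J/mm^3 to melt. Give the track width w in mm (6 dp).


w = 2*sqrt(199/(pi*595*11.7)) = 0.190779 mm


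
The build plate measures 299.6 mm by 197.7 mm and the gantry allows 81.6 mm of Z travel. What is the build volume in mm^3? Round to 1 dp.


V = 299.6 * 197.7 * 81.6 = 4833243.1 mm^3


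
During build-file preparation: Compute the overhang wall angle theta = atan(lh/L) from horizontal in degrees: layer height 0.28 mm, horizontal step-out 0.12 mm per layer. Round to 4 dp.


angle = atan(0.28/0.12) = 66.8014 degrees


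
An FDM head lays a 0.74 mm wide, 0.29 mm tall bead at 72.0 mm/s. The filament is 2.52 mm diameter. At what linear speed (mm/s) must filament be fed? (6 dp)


Q = 0.74 * 0.29 * 72.0 = 15.4512 mm^3/s
A_fil = pi*(2.52/2)^2 = 4.9875925 mm^2
v_feed = 15.4512 / 4.9875925 = 3.097928 mm/s


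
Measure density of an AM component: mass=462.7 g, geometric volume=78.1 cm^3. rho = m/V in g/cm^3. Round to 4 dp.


rho = 462.7 / 78.1 = 5.9245 g/cm^3


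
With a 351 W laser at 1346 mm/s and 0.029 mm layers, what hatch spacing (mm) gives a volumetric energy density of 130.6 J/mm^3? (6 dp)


h = 351 / (130.6*1346*0.029) = 0.068853 mm


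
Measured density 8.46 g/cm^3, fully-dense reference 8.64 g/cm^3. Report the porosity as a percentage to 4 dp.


Porosity = (1-8.46/8.64)*100 = 2.0833 %


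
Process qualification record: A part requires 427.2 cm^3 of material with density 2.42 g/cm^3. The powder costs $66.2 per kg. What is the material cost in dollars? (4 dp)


Mass = 427.2*2.42/1000 = 1.033824 kg
Cost = 1.033824 * 66.2 = 68.4391 $


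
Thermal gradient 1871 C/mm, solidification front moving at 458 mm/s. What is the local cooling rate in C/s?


CR = 1871 * 458 = 856918 C/s


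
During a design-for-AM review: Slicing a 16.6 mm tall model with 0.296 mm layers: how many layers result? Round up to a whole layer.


Layers = ceil(16.6/0.296) = 57


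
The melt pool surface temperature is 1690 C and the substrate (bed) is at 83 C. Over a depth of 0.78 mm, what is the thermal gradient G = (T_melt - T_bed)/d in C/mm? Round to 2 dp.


G = (1690-83)/0.78 = 2060.26 C/mm


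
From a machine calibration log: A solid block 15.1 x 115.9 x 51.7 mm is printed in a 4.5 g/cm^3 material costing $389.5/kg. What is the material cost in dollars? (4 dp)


V = 15.1 * 115.9 * 51.7 = 90479.653 mm^3 = 90.479653 cm^3
Mass = 90.479653 * 4.5 / 1000 = 0.40715844 kg
Cost = 0.40715844 * 389.5 = 158.5882 $


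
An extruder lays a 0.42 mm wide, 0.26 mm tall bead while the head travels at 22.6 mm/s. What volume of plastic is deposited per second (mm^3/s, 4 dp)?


Rate = 0.42 * 0.26 * 22.6 = 2.4679 mm^3/s


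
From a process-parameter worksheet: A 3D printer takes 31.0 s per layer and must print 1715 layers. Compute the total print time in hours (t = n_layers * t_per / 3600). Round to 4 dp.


t = 1715 * 31.0 / 3600 = 14.7681 hrs


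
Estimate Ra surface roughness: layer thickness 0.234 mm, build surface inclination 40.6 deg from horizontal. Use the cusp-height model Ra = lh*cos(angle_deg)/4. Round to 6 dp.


Ra = 0.234 * cos(40.6) / 4 = 0.044417 mm


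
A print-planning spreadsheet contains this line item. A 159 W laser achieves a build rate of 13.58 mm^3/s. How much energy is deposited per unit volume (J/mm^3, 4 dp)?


SE = 159 / 13.58 = 11.7084 J/mm^3


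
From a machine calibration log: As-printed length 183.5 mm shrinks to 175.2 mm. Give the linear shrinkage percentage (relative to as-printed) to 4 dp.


Shrinkage = ((183.5-175.2)/183.5)*100 = 4.5232 %


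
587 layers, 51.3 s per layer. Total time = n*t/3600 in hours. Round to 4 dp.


t = 587 * 51.3 / 3600 = 8.3648 hrs


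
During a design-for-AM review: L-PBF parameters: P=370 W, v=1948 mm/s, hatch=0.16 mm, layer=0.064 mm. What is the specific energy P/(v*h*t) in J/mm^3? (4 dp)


Build rate = 1948 * 0.16 * 0.064 = 19.94752 mm^3/s
SE = 370 / 19.94752 = 18.5487 J/mm^3


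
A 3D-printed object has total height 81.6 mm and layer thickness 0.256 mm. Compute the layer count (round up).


Layers = ceil(81.6/0.256) = 319


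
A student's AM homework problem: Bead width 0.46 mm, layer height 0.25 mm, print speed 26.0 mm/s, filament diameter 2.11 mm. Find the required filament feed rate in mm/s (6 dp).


Q = 0.46 * 0.25 * 26.0 = 2.99 mm^3/s
A_fil = pi*(2.11/2)^2 = 3.49667116 mm^2
v_feed = 2.99 / 3.49667116 = 0.855099 mm/s


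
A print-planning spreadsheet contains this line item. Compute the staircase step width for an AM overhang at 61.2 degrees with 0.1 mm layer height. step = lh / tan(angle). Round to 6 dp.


step = 0.1 / tan(61.2) = 0.054975 mm


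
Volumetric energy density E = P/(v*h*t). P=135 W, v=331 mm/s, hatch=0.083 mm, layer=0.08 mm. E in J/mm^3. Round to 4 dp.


E = 135 / (331*0.083*0.08) = 61.4239 J/mm^3


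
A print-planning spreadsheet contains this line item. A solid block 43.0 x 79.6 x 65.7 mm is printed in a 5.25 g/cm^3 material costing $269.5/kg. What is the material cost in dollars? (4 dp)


V = 43.0 * 79.6 * 65.7 = 224877.96 mm^3 = 224.87796 cm^3
Mass = 224.87796 * 5.25 / 1000 = 1.18060929 kg
Cost = 1.18060929 * 269.5 = 318.1742 $


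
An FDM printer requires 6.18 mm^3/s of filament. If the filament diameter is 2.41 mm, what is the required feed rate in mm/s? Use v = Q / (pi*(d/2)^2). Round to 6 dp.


A = pi*(2.41/2)^2 = 4.561671
v = 6.18 / 4.561671 = 1.354767 mm/s


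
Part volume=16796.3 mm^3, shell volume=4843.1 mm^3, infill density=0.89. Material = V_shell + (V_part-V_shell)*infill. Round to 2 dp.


V_infill = (16796.3 - 4843.1) * 0.89 = 10638.35
V_total = 4843.1 + 10638.35 = 15481.45 mm^3


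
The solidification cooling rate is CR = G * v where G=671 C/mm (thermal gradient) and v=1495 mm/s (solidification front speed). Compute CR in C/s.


CR = 671 * 1495 = 1003145 C/s


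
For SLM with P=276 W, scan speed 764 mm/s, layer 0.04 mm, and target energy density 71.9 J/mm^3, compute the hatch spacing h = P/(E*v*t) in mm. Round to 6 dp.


h = 276 / (71.9*764*0.04) = 0.125611 mm


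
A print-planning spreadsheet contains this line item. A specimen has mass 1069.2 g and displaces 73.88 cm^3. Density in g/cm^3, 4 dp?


rho = 1069.2 / 73.88 = 14.4721 g/cm^3


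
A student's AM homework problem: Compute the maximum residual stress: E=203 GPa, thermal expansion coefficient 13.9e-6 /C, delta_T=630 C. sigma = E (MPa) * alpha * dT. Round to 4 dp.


sigma = 203*1000 * 13.9e-6 * 630 = 1777.671 MPa


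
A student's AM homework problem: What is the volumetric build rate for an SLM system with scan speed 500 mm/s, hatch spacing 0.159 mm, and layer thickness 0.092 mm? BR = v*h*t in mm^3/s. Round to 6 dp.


Rate = 500 * 0.159 * 0.092 = 7.314 mm^3/s


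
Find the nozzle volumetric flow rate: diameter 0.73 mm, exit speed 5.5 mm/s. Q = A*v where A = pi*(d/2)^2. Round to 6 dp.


A = pi*(0.73/2)^2 = 0.41853868 mm^2
Q = 0.41853868 * 5.5 = 2.301963 mm^3/s


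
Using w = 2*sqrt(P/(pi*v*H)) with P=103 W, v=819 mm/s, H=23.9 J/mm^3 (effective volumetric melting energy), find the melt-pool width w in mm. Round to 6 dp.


w = 2*sqrt(103/(pi*819*23.9)) = 0.081853 mm


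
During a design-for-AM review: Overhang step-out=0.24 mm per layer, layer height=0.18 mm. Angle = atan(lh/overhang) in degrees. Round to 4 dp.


angle = atan(0.18/0.24) = 36.8699 degrees


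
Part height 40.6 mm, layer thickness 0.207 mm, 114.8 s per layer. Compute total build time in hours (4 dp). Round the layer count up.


Layers = ceil(40.6/0.207) = 197
t = 197 * 114.8 / 3600 = 6.2821 hrs


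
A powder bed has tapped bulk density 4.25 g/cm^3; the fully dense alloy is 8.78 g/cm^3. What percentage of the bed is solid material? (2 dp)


Packing = (4.25/8.78)*100 = 48.41 %


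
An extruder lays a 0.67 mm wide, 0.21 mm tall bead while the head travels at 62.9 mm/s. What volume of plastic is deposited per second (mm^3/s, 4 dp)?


Rate = 0.67 * 0.21 * 62.9 = 8.85 mm^3/s


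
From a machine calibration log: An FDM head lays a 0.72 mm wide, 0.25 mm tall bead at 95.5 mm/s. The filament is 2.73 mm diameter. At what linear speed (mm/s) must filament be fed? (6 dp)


Q = 0.72 * 0.25 * 95.5 = 17.19 mm^3/s
A_fil = pi*(2.73/2)^2 = 5.85349397 mm^2
v_feed = 17.19 / 5.85349397 = 2.936708 mm/s


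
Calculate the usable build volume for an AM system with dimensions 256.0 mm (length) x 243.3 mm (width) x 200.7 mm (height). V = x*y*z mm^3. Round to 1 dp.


V = 256.0 * 243.3 * 200.7 = 12500559.4 mm^3


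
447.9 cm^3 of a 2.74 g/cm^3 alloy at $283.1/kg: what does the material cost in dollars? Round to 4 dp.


Mass = 447.9*2.74/1000 = 1.227246 kg
Cost = 1.227246 * 283.1 = 347.4333 $


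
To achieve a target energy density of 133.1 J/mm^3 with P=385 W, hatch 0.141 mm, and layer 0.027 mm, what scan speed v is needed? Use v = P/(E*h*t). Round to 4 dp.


v = 385 / (133.1*0.141*0.027) = 759.8009 mm/s


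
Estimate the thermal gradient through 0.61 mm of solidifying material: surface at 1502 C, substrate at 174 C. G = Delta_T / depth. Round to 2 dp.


G = (1502-174)/0.61 = 2177.05 C/mm


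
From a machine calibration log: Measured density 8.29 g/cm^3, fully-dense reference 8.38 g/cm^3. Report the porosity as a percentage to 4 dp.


Porosity = (1-8.29/8.38)*100 = 1.074 %


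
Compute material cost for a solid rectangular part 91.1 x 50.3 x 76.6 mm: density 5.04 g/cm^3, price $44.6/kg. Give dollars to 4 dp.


V = 91.1 * 50.3 * 76.6 = 351006.478 mm^3 = 351.006478 cm^3
Mass = 351.006478 * 5.04 / 1000 = 1.76907265 kg
Cost = 1.76907265 * 44.6 = 78.9006 $


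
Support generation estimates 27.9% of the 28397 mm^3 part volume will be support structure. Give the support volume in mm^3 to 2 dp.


V_support = 28397 * 0.279 = 7922.76 mm^3


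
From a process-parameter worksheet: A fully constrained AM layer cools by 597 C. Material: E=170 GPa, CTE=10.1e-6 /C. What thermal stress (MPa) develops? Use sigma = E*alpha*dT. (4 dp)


sigma = 170*1000 * 10.1e-6 * 597 = 1025.049 MPa


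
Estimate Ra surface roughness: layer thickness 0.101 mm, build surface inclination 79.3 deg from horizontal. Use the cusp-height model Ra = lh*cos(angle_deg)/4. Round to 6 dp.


Ra = 0.101 * cos(79.3) / 4 = 0.004688 mm


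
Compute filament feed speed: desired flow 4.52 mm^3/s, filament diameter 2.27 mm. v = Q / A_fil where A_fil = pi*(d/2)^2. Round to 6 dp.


A = pi*(2.27/2)^2 = 4.047078
v = 4.52 / 4.047078 = 1.116855 mm/s


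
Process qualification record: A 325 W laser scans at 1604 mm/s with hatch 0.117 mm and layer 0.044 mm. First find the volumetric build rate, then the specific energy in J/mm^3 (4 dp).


Build rate = 1604 * 0.117 * 0.044 = 8.257392 mm^3/s
SE = 325 / 8.257392 = 39.3587 J/mm^3


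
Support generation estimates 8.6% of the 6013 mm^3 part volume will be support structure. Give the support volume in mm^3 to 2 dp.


V_support = 6013 * 0.086 = 517.12 mm^3


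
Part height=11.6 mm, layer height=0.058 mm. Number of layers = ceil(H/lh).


Layers = ceil(11.6/0.058) = 200


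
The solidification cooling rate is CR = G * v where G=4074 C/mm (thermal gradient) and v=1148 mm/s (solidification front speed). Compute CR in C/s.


CR = 4074 * 1148 = 4676952 C/s


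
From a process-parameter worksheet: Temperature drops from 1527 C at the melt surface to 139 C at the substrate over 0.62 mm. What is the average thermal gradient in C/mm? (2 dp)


G = (1527-139)/0.62 = 2238.71 C/mm


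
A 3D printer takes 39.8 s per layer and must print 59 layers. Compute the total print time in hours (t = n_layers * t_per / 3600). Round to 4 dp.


t = 59 * 39.8 / 3600 = 0.6523 hrs


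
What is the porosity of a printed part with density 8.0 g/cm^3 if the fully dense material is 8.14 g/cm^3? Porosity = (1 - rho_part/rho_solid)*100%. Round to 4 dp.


Porosity = (1-8.0/8.14)*100 = 1.7199 %


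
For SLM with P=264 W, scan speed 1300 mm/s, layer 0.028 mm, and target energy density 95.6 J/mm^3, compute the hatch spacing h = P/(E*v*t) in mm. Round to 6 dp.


h = 264 / (95.6*1300*0.028) = 0.075866 mm


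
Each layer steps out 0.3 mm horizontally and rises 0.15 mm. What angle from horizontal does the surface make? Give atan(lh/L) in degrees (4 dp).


angle = atan(0.15/0.3) = 26.5651 degrees


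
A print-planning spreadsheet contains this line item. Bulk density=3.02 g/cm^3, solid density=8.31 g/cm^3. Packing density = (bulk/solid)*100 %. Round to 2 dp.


Packing = (3.02/8.31)*100 = 36.34 %


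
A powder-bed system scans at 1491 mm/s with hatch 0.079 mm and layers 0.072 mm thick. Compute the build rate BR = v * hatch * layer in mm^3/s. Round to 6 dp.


Rate = 1491 * 0.079 * 0.072 = 8.480808 mm^3/s


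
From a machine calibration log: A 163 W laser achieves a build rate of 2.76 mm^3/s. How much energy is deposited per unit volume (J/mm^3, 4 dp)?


SE = 163 / 2.76 = 59.058 J/mm^3


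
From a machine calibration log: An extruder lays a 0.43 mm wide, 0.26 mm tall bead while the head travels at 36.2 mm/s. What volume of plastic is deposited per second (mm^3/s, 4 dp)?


Rate = 0.43 * 0.26 * 36.2 = 4.0472 mm^3/s


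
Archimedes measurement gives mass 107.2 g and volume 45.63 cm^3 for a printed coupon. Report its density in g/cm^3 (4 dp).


rho = 107.2 / 45.63 = 2.3493 g/cm^3


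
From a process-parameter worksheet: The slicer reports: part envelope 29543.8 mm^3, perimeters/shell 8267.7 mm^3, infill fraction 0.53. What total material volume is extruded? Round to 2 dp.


V_infill = (29543.8 - 8267.7) * 0.53 = 11276.33
V_total = 8267.7 + 11276.33 = 19544.03 mm^3


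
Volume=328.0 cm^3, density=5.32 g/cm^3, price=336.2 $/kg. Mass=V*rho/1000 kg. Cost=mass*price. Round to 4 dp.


Mass = 328.0*5.32/1000 = 1.74496 kg
Cost = 1.74496 * 336.2 = 586.6556 $


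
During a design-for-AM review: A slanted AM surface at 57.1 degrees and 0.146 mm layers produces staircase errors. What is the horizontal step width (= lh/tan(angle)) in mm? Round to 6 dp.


step = 0.146 / tan(57.1) = 0.094452 mm


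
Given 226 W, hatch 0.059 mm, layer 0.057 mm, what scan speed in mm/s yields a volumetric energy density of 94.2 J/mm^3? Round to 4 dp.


v = 226 / (94.2*0.059*0.057) = 713.396 mm/s


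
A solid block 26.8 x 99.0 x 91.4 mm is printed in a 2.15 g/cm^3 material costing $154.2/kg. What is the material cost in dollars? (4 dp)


V = 26.8 * 99.0 * 91.4 = 242502.48 mm^3 = 242.50248 cm^3
Mass = 242.50248 * 2.15 / 1000 = 0.52138033 kg
Cost = 0.52138033 * 154.2 = 80.3968 $


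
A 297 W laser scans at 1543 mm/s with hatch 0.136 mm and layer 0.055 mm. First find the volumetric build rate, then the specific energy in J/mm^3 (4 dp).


Build rate = 1543 * 0.136 * 0.055 = 11.54164 mm^3/s
SE = 297 / 11.54164 = 25.7329 J/mm^3


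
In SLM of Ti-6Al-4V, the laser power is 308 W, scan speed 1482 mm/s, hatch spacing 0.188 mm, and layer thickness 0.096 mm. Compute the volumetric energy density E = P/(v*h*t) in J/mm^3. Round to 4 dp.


E = 308 / (1482*0.188*0.096) = 11.5153 J/mm^3


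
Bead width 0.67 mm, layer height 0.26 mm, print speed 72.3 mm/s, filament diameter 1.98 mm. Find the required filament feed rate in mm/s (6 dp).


Q = 0.67 * 0.26 * 72.3 = 12.59466 mm^3/s
A_fil = pi*(1.98/2)^2 = 3.07907496 mm^2
v_feed = 12.59466 / 3.07907496 = 4.090404 mm/s
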